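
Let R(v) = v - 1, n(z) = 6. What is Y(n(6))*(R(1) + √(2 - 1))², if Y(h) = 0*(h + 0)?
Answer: 0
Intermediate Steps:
R(v) = -1 + v
Y(h) = 0 (Y(h) = 0*h = 0)
Y(n(6))*(R(1) + √(2 - 1))² = 0*((-1 + 1) + √(2 - 1))² = 0*(0 + √1)² = 0*(0 + 1)² = 0*1² = 0*1 = 0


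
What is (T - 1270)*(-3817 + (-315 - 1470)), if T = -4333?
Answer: 31388006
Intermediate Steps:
(T - 1270)*(-3817 + (-315 - 1470)) = (-4333 - 1270)*(-3817 + (-315 - 1470)) = -5603*(-3817 - 1785) = -5603*(-5602) = 31388006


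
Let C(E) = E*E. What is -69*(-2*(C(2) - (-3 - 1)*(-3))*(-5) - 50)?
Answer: 8970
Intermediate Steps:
C(E) = E**2
-69*(-2*(C(2) - (-3 - 1)*(-3))*(-5) - 50) = -69*(-2*(2**2 - (-3 - 1)*(-3))*(-5) - 50) = -69*(-2*(4 - (-4)*(-3))*(-5) - 50) = -69*(-2*(4 - 1*12)*(-5) - 50) = -69*(-2*(4 - 12)*(-5) - 50) = -69*(-2*(-8)*(-5) - 50) = -69*(16*(-5) - 50) = -69*(-80 - 50) = -69*(-130) = 8970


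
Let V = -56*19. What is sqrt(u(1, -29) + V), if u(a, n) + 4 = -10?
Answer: 7*I*sqrt(22) ≈ 32.833*I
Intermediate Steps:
u(a, n) = -14 (u(a, n) = -4 - 10 = -14)
V = -1064
sqrt(u(1, -29) + V) = sqrt(-14 - 1064) = sqrt(-1078) = 7*I*sqrt(22)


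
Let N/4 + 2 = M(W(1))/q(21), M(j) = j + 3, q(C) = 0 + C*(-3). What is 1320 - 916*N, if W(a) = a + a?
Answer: 563144/63 ≈ 8938.8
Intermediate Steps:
q(C) = -3*C (q(C) = 0 - 3*C = -3*C)
W(a) = 2*a
M(j) = 3 + j
N = -524/63 (N = -8 + 4*((3 + 2*1)/((-3*21))) = -8 + 4*((3 + 2)/(-63)) = -8 + 4*(5*(-1/63)) = -8 + 4*(-5/63) = -8 - 20/63 = -524/63 ≈ -8.3175)
1320 - 916*N = 1320 - 916*(-524/63) = 1320 + 479984/63 = 563144/63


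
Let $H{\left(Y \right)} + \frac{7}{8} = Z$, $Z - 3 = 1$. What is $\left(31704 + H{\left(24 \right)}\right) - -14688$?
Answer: $\frac{371161}{8} \approx 46395.0$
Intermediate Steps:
$Z = 4$ ($Z = 3 + 1 = 4$)
$H{\left(Y \right)} = \frac{25}{8}$ ($H{\left(Y \right)} = - \frac{7}{8} + 4 = \frac{25}{8}$)
$\left(31704 + H{\left(24 \right)}\right) - -14688 = \left(31704 + \frac{25}{8}\right) - -14688 = \frac{253657}{8} + 14688 = \frac{371161}{8}$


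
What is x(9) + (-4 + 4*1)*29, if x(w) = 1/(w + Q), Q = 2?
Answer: 1/11 ≈ 0.090909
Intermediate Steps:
x(w) = 1/(2 + w) (x(w) = 1/(w + 2) = 1/(2 + w))
x(9) + (-4 + 4*1)*29 = 1/(2 + 9) + (-4 + 4*1)*29 = 1/11 + (-4 + 4)*29 = 1/11 + 0*29 = 1/11 + 0 = 1/11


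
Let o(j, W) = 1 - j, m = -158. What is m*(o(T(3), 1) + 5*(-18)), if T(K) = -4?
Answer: 13430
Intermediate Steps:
m*(o(T(3), 1) + 5*(-18)) = -158*((1 - 1*(-4)) + 5*(-18)) = -158*((1 + 4) - 90) = -158*(5 - 90) = -158*(-85) = 13430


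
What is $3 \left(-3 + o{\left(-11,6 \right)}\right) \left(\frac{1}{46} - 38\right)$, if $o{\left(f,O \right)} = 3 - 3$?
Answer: $\frac{15723}{46} \approx 341.8$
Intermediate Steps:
$o{\left(f,O \right)} = 0$ ($o{\left(f,O \right)} = 3 - 3 = 0$)
$3 \left(-3 + o{\left(-11,6 \right)}\right) \left(\frac{1}{46} - 38\right) = 3 \left(-3 + 0\right) \left(\frac{1}{46} - 38\right) = 3 \left(- 3 \left(\frac{1}{46} - 38\right)\right) = 3 \left(\left(-3\right) \left(- \frac{1747}{46}\right)\right) = 3 \cdot \frac{5241}{46} = \frac{15723}{46}$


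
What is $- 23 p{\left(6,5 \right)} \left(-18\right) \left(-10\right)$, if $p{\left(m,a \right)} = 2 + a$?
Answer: $-28980$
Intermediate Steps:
$- 23 p{\left(6,5 \right)} \left(-18\right) \left(-10\right) = - 23 \left(2 + 5\right) \left(-18\right) \left(-10\right) = \left(-23\right) 7 \left(-18\right) \left(-10\right) = \left(-161\right) \left(-18\right) \left(-10\right) = 2898 \left(-10\right) = -28980$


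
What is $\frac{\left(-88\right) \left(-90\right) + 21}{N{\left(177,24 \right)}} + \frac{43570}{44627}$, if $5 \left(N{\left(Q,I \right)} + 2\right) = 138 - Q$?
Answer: $- \frac{1769780105}{2186723} \approx -809.33$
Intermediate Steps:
$N{\left(Q,I \right)} = \frac{128}{5} - \frac{Q}{5}$ ($N{\left(Q,I \right)} = -2 + \frac{138 - Q}{5} = -2 - \left(- \frac{138}{5} + \frac{Q}{5}\right) = \frac{128}{5} - \frac{Q}{5}$)
$\frac{\left(-88\right) \left(-90\right) + 21}{N{\left(177,24 \right)}} + \frac{43570}{44627} = \frac{\left(-88\right) \left(-90\right) + 21}{\frac{128}{5} - \frac{177}{5}} + \frac{43570}{44627} = \frac{7920 + 21}{\frac{128}{5} - \frac{177}{5}} + 43570 \cdot \frac{1}{44627} = \frac{7941}{- \frac{49}{5}} + \frac{43570}{44627} = 7941 \left(- \frac{5}{49}\right) + \frac{43570}{44627} = - \frac{39705}{49} + \frac{43570}{44627} = - \frac{1769780105}{2186723}$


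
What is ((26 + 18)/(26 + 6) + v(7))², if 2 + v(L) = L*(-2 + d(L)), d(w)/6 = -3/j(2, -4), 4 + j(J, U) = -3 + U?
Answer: 77841/7744 ≈ 10.052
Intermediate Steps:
j(J, U) = -7 + U (j(J, U) = -4 + (-3 + U) = -7 + U)
d(w) = 18/11 (d(w) = 6*(-3/(-7 - 4)) = 6*(-3/(-11)) = 6*(-3*(-1/11)) = 6*(3/11) = 18/11)
v(L) = -2 - 4*L/11 (v(L) = -2 + L*(-2 + 18/11) = -2 + L*(-4/11) = -2 - 4*L/11)
((26 + 18)/(26 + 6) + v(7))² = ((26 + 18)/(26 + 6) + (-2 - 4/11*7))² = (44/32 + (-2 - 28/11))² = (44*(1/32) - 50/11)² = (11/8 - 50/11)² = (-279/88)² = 77841/7744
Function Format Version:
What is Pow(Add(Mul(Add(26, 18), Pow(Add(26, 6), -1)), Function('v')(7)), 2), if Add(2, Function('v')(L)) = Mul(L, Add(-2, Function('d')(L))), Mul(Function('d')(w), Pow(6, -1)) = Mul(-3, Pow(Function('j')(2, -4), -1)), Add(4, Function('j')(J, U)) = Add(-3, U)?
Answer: Rational(77841, 7744) ≈ 10.052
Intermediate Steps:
Function('j')(J, U) = Add(-7, U) (Function('j')(J, U) = Add(-4, Add(-3, U)) = Add(-7, U))
Function('d')(w) = Rational(18, 11) (Function('d')(w) = Mul(6, Mul(-3, Pow(Add(-7, -4), -1))) = Mul(6, Mul(-3, Pow(-11, -1))) = Mul(6, Mul(-3, Rational(-1, 11))) = Mul(6, Rational(3, 11)) = Rational(18, 11))
Function('v')(L) = Add(-2, Mul(Rational(-4, 11), L)) (Function('v')(L) = Add(-2, Mul(L, Add(-2, Rational(18, 11)))) = Add(-2, Mul(L, Rational(-4, 11))) = Add(-2, Mul(Rational(-4, 11), L)))
Pow(Add(Mul(Add(26, 18), Pow(Add(26, 6), -1)), Function('v')(7)), 2) = Pow(Add(Mul(Add(26, 18), Pow(Add(26, 6), -1)), Add(-2, Mul(Rational(-4, 11), 7))), 2) = Pow(Add(Mul(44, Pow(32, -1)), Add(-2, Rational(-28, 11))), 2) = Pow(Add(Mul(44, Rational(1, 32)), Rational(-50, 11)), 2) = Pow(Add(Rational(11, 8), Rational(-50, 11)), 2) = Pow(Rational(-279, 88), 2) = Rational(77841, 7744)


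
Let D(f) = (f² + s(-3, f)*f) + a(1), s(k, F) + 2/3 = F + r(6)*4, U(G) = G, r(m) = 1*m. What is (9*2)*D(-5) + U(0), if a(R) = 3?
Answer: -1146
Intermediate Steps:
r(m) = m
s(k, F) = 70/3 + F (s(k, F) = -⅔ + (F + 6*4) = -⅔ + (F + 24) = -⅔ + (24 + F) = 70/3 + F)
D(f) = 3 + f² + f*(70/3 + f) (D(f) = (f² + (70/3 + f)*f) + 3 = (f² + f*(70/3 + f)) + 3 = 3 + f² + f*(70/3 + f))
(9*2)*D(-5) + U(0) = (9*2)*(3 + 2*(-5)² + (70/3)*(-5)) + 0 = 18*(3 + 2*25 - 350/3) + 0 = 18*(3 + 50 - 350/3) + 0 = 18*(-191/3) + 0 = -1146 + 0 = -1146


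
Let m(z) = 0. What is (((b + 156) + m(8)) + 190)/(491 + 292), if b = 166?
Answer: 512/783 ≈ 0.65390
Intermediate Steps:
(((b + 156) + m(8)) + 190)/(491 + 292) = (((166 + 156) + 0) + 190)/(491 + 292) = ((322 + 0) + 190)/783 = (322 + 190)*(1/783) = 512*(1/783) = 512/783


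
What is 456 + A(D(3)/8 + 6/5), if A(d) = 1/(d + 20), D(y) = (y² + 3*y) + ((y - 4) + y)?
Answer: 108082/237 ≈ 456.04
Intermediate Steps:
D(y) = -4 + y² + 5*y (D(y) = (y² + 3*y) + ((-4 + y) + y) = (y² + 3*y) + (-4 + 2*y) = -4 + y² + 5*y)
A(d) = 1/(20 + d)
456 + A(D(3)/8 + 6/5) = 456 + 1/(20 + ((-4 + 3² + 5*3)/8 + 6/5)) = 456 + 1/(20 + ((-4 + 9 + 15)*(⅛) + 6*(⅕))) = 456 + 1/(20 + (20*(⅛) + 6/5)) = 456 + 1/(20 + (5/2 + 6/5)) = 456 + 1/(20 + 37/10) = 456 + 1/(237/10) = 456 + 10/237 = 108082/237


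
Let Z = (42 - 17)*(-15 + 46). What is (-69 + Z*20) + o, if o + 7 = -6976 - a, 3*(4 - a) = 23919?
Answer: 16417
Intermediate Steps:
a = -7969 (a = 4 - ⅓*23919 = 4 - 7973 = -7969)
o = 986 (o = -7 + (-6976 - 1*(-7969)) = -7 + (-6976 + 7969) = -7 + 993 = 986)
Z = 775 (Z = 25*31 = 775)
(-69 + Z*20) + o = (-69 + 775*20) + 986 = (-69 + 15500) + 986 = 15431 + 986 = 16417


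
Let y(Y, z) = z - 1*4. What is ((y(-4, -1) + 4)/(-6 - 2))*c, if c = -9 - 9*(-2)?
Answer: 9/8 ≈ 1.1250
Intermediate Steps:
y(Y, z) = -4 + z (y(Y, z) = z - 4 = -4 + z)
c = 9 (c = -9 + 18 = 9)
((y(-4, -1) + 4)/(-6 - 2))*c = (((-4 - 1) + 4)/(-6 - 2))*9 = ((-5 + 4)/(-8))*9 = -1*(-1/8)*9 = (1/8)*9 = 9/8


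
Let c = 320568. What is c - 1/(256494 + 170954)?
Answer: 137026150463/427448 ≈ 3.2057e+5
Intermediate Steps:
c - 1/(256494 + 170954) = 320568 - 1/(256494 + 170954) = 320568 - 1/427448 = 137026150463/427448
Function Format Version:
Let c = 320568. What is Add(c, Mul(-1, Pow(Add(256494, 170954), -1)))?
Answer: Rational(137026150463, 427448) ≈ 3.2057e+5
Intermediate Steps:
Add(c, Mul(-1, Pow(Add(256494, 170954), -1))) = Add(320568, Mul(-1, Pow(Add(256494, 170954), -1))) = Add(320568, Mul(-1, Pow(427448, -1))) = Add(320568, Mul(-1, Rational(1, 427448))) = Add(320568, Rational(-1, 427448)) = Rational(137026150463, 427448)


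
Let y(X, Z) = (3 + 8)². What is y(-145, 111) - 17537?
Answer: -17416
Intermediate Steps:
y(X, Z) = 121 (y(X, Z) = 11² = 121)
y(-145, 111) - 17537 = 121 - 17537 = -17416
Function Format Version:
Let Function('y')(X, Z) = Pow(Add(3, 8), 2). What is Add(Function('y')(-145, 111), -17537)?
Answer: -17416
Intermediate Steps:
Function('y')(X, Z) = 121 (Function('y')(X, Z) = Pow(11, 2) = 121)
Add(Function('y')(-145, 111), -17537) = Add(121, -17537) = -17416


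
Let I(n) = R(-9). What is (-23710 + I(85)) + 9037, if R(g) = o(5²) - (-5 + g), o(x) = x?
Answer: -14634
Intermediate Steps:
R(g) = 30 - g (R(g) = 5² - (-5 + g) = 25 + (5 - g) = 30 - g)
I(n) = 39 (I(n) = 30 - 1*(-9) = 30 + 9 = 39)
(-23710 + I(85)) + 9037 = (-23710 + 39) + 9037 = -23671 + 9037 = -14634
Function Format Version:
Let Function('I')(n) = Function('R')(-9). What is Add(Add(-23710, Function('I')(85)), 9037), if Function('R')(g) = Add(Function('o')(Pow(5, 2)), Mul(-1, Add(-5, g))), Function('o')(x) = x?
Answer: -14634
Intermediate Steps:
Function('R')(g) = Add(30, Mul(-1, g)) (Function('R')(g) = Add(Pow(5, 2), Mul(-1, Add(-5, g))) = Add(25, Add(5, Mul(-1, g))) = Add(30, Mul(-1, g)))
Function('I')(n) = 39 (Function('I')(n) = Add(30, Mul(-1, -9)) = Add(30, 9) = 39)
Add(Add(-23710, Function('I')(85)), 9037) = Add(Add(-23710, 39), 9037) = Add(-23671, 9037) = -14634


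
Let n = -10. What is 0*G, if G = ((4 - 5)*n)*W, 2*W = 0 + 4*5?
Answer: 0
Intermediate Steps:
W = 10 (W = (0 + 4*5)/2 = (0 + 20)/2 = (½)*20 = 10)
G = 100 (G = ((4 - 5)*(-10))*10 = -1*(-10)*10 = 10*10 = 100)
0*G = 0*100 = 0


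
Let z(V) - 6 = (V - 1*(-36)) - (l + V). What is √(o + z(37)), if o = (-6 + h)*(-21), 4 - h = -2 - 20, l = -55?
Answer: I*√323 ≈ 17.972*I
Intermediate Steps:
h = 26 (h = 4 - (-2 - 20) = 4 - 1*(-22) = 4 + 22 = 26)
z(V) = 97 (z(V) = 6 + ((V - 1*(-36)) - (-55 + V)) = 6 + ((V + 36) + (55 - V)) = 6 + ((36 + V) + (55 - V)) = 6 + 91 = 97)
o = -420 (o = (-6 + 26)*(-21) = 20*(-21) = -420)
√(o + z(37)) = √(-420 + 97) = √(-323) = I*√323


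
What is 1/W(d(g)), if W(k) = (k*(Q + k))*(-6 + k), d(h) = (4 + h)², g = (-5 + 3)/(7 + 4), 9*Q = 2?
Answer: 1771561/3279174864 ≈ 0.00054025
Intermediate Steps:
Q = 2/9 (Q = (⅑)*2 = 2/9 ≈ 0.22222)
g = -2/11 ≈ -0.18182
W(k) = k*(-6 + k)*(2/9 + k) (W(k) = (k*(2/9 + k))*(-6 + k) = k*(-6 + k)*(2/9 + k))
1/W(d(g)) = 1/((4 - 2/11)²*(-12 - 52*(4 - 2/11)² + 9*((4 - 2/11)²)²)/9) = 1/((42/11)²*(-12 - 52*(42/11)² + 9*((42/11)²)²)/9) = 1/((⅑)*(1764/121)*(-12 - 52*1764/121 + 9*(1764/121)²)) = 1/((⅑)*(1764/121)*(-12 - 91728/121 + 9*(3111696/14641))) = 1/((⅑)*(1764/121)*(-12 - 91728/121 + 28005264/14641)) = 1/((⅑)*(1764/121)*(16730484/14641)) = 1/(3279174864/1771561) = 1771561/3279174864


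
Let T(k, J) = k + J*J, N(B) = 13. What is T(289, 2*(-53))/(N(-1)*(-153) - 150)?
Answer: -11525/2139 ≈ -5.3880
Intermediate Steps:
T(k, J) = k + J**2
T(289, 2*(-53))/(N(-1)*(-153) - 150) = (289 + (2*(-53))**2)/(13*(-153) - 150) = (289 + (-106)**2)/(-1989 - 150) = (289 + 11236)/(-2139) = 11525*(-1/2139) = -11525/2139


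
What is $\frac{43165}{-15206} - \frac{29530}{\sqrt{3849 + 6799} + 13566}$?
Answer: $- \frac{3508763451425}{699573728962} + \frac{162415 \sqrt{22}}{46006427} \approx -4.999$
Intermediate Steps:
$\frac{43165}{-15206} - \frac{29530}{\sqrt{3849 + 6799} + 13566} = 43165 \left(- \frac{1}{15206}\right) - \frac{29530}{\sqrt{10648} + 13566} = - \frac{43165}{15206} - \frac{29530}{22 \sqrt{22} + 13566} = - \frac{43165}{15206} - \frac{29530}{13566 + 22 \sqrt{22}}$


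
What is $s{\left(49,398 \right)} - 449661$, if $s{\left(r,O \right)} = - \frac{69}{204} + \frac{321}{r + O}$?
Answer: $- \frac{4555961403}{10132} \approx -4.4966 \cdot 10^{5}$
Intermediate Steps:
$s{\left(r,O \right)} = - \frac{23}{68} + \frac{321}{O + r}$ ($s{\left(r,O \right)} = \left(-69\right) \frac{1}{204} + \frac{321}{O + r} = - \frac{23}{68} + \frac{321}{O + r}$)
$s{\left(49,398 \right)} - 449661 = \frac{21828 - 9154 - 1127}{68 \left(398 + 49\right)} - 449661 = \frac{21828 - 9154 - 1127}{68 \cdot 447} - 449661 = \frac{1}{68} \cdot \frac{1}{447} \cdot 11547 - 449661 = \frac{3849}{10132} - 449661 = - \frac{4555961403}{10132}$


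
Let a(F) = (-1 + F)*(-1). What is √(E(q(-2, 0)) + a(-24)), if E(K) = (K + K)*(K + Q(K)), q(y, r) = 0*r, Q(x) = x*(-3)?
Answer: 5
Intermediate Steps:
Q(x) = -3*x
a(F) = 1 - F
q(y, r) = 0
E(K) = -4*K² (E(K) = (K + K)*(K - 3*K) = (2*K)*(-2*K) = -4*K²)
√(E(q(-2, 0)) + a(-24)) = √(-4*0² + (1 - 1*(-24))) = √(-4*0 + (1 + 24)) = √(0 + 25) = √25 = 5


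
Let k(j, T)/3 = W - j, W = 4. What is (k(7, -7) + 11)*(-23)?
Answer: -46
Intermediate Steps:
k(j, T) = 12 - 3*j (k(j, T) = 3*(4 - j) = 12 - 3*j)
(k(7, -7) + 11)*(-23) = ((12 - 3*7) + 11)*(-23) = ((12 - 21) + 11)*(-23) = (-9 + 11)*(-23) = 2*(-23) = -46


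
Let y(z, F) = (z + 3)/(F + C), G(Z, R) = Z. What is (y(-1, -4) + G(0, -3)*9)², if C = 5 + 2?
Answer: 4/9 ≈ 0.44444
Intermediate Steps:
C = 7
y(z, F) = (3 + z)/(7 + F) (y(z, F) = (z + 3)/(F + 7) = (3 + z)/(7 + F))
(y(-1, -4) + G(0, -3)*9)² = ((3 - 1)/(7 - 4) + 0*9)² = (2/3 + 0)² = ((⅓)*2 + 0)² = (⅔ + 0)² = (⅔)² = 4/9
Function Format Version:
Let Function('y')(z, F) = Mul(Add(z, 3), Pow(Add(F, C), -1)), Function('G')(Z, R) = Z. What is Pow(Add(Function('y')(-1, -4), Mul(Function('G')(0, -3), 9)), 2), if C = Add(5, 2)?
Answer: Rational(4, 9) ≈ 0.44444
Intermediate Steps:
C = 7
Function('y')(z, F) = Mul(Pow(Add(7, F), -1), Add(3, z)) (Function('y')(z, F) = Mul(Add(z, 3), Pow(Add(F, 7), -1)) = Mul(Add(3, z), Pow(Add(7, F), -1)) = Mul(Pow(Add(7, F), -1), Add(3, z)))
Pow(Add(Function('y')(-1, -4), Mul(Function('G')(0, -3), 9)), 2) = Pow(Add(Mul(Pow(Add(7, -4), -1), Add(3, -1)), Mul(0, 9)), 2) = Pow(Add(Mul(Pow(3, -1), 2), 0), 2) = Pow(Add(Mul(Rational(1, 3), 2), 0), 2) = Pow(Add(Rational(2, 3), 0), 2) = Pow(Rational(2, 3), 2) = Rational(4, 9)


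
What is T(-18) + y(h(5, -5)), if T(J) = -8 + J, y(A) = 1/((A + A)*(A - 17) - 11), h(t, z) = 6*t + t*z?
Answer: -3407/131 ≈ -26.008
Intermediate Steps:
y(A) = 1/(-11 + 2*A*(-17 + A)) (y(A) = 1/((2*A)*(-17 + A) - 11) = 1/(2*A*(-17 + A) - 11) = 1/(-11 + 2*A*(-17 + A)))
T(-18) + y(h(5, -5)) = (-8 - 18) + 1/(-11 - 170*(6 - 5) + 2*(5*(6 - 5))²) = -26 + 1/(-11 - 170 + 2*(5*1)²) = -26 + 1/(-11 - 34*5 + 2*5²) = -26 + 1/(-11 - 170 + 2*25) = -26 + 1/(-11 - 170 + 50) = -26 + 1/(-131) = -26 - 1/131 = -3407/131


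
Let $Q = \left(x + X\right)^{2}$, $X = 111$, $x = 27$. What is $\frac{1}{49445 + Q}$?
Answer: $\frac{1}{68489} \approx 1.4601 \cdot 10^{-5}$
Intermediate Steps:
$Q = 19044$ ($Q = \left(27 + 111\right)^{2} = 138^{2} = 19044$)
$\frac{1}{49445 + Q} = \frac{1}{49445 + 19044} = \frac{1}{68489}$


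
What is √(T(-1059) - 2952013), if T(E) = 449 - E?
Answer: I*√2950505 ≈ 1717.7*I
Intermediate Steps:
√(T(-1059) - 2952013) = √((449 - 1*(-1059)) - 2952013) = √((449 + 1059) - 2952013) = √(1508 - 2952013) = √(-2950505) = I*√2950505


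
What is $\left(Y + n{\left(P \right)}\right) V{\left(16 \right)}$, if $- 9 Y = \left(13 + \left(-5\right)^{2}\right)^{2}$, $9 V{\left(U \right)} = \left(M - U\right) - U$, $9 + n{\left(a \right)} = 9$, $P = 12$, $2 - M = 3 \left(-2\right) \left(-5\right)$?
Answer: $\frac{28880}{27} \approx 1069.6$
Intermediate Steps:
$M = -28$ ($M = 2 - 3 \left(-2\right) \left(-5\right) = 2 - \left(-6\right) \left(-5\right) = 2 - 30 = -28$)
$n{\left(a \right)} = 0$ ($n{\left(a \right)} = -9 + 9 = 0$)
$V{\left(U \right)} = - \frac{28}{9} - \frac{2 U}{9}$ ($V{\left(U \right)} = \frac{\left(-28 - U\right) - U}{9} = \frac{-28 - 2 U}{9} = - \frac{28}{9} - \frac{2 U}{9}$)
$Y = - \frac{1444}{9}$ ($Y = - \frac{\left(13 + \left(-5\right)^{2}\right)^{2}}{9} = - \frac{\left(13 + 25\right)^{2}}{9} = - \frac{38^{2}}{9} = \left(- \frac{1}{9}\right) 1444 = - \frac{1444}{9} \approx -160.44$)
$\left(Y + n{\left(P \right)}\right) V{\left(16 \right)} = \left(- \frac{1444}{9} + 0\right) \left(- \frac{28}{9} - \frac{32}{9}\right) = - \frac{1444 \left(- \frac{28}{9} - \frac{32}{9}\right)}{9} = \left(- \frac{1444}{9}\right) \left(- \frac{20}{3}\right) = \frac{28880}{27}$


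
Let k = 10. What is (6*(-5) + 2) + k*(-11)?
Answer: -138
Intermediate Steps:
(6*(-5) + 2) + k*(-11) = (6*(-5) + 2) + 10*(-11) = (-30 + 2) - 110 = -28 - 110 = -138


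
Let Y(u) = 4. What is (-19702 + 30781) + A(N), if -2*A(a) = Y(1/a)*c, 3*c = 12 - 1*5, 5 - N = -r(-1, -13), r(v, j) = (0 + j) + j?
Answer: 33223/3 ≈ 11074.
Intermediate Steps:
r(v, j) = 2*j (r(v, j) = j + j = 2*j)
N = -21 (N = 5 - (-1)*2*(-13) = 5 - (-1)*(-26) = 5 - 1*26 = 5 - 26 = -21)
c = 7/3 (c = (12 - 1*5)/3 = (12 - 5)/3 = (⅓)*7 = 7/3 ≈ 2.3333)
A(a) = -14/3 (A(a) = -2*7/3 = -½*28/3 = -14/3)
(-19702 + 30781) + A(N) = (-19702 + 30781) - 14/3 = 11079 - 14/3 = 33223/3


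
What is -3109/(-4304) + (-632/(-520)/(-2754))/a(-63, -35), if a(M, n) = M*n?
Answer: 613587484217/849431091600 ≈ 0.72235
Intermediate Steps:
-3109/(-4304) + (-632/(-520)/(-2754))/a(-63, -35) = -3109/(-4304) + (-632/(-520)/(-2754))/((-63*(-35))) = -3109*(-1/4304) + (-632*(-1/520)*(-1/2754))/2205 = 3109/4304 + ((79/65)*(-1/2754))*(1/2205) = 3109/4304 - 79/179010*1/2205 = 3109/4304 - 79/394717050 = 613587484217/849431091600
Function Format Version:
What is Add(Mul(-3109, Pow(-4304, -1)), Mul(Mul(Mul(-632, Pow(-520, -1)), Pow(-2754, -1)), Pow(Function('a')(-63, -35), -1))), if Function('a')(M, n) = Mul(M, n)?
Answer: Rational(613587484217, 849431091600) ≈ 0.72235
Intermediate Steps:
Add(Mul(-3109, Pow(-4304, -1)), Mul(Mul(Mul(-632, Pow(-520, -1)), Pow(-2754, -1)), Pow(Function('a')(-63, -35), -1))) = Add(Mul(-3109, Pow(-4304, -1)), Mul(Mul(Mul(-632, Pow(-520, -1)), Pow(-2754, -1)), Pow(Mul(-63, -35), -1))) = Add(Mul(-3109, Rational(-1, 4304)), Mul(Mul(Mul(-632, Rational(-1, 520)), Rational(-1, 2754)), Pow(2205, -1))) = Add(Rational(3109, 4304), Mul(Mul(Rational(79, 65), Rational(-1, 2754)), Rational(1, 2205))) = Add(Rational(3109, 4304), Mul(Rational(-79, 179010), Rational(1, 2205))) = Add(Rational(3109, 4304), Rational(-79, 394717050)) = Rational(613587484217, 849431091600)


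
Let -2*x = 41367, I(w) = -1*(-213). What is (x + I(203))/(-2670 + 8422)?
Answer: -40941/11504 ≈ -3.5588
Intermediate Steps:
I(w) = 213
x = -41367/2 (x = -½*41367 = -41367/2 ≈ -20684.)
(x + I(203))/(-2670 + 8422) = (-41367/2 + 213)/(-2670 + 8422) = -40941/2/5752 = -40941/2*1/5752 = -40941/11504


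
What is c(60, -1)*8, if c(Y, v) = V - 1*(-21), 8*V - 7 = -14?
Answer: 161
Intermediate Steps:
V = -7/8 (V = 7/8 + (⅛)*(-14) = 7/8 - 7/4 = -7/8 ≈ -0.87500)
c(Y, v) = 161/8 (c(Y, v) = -7/8 - 1*(-21) = -7/8 + 21 = 161/8)
c(60, -1)*8 = (161/8)*8 = 161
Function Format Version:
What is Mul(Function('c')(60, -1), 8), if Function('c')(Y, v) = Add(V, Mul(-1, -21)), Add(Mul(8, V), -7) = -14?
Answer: 161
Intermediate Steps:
V = Rational(-7, 8) (V = Add(Rational(7, 8), Mul(Rational(1, 8), -14)) = Add(Rational(7, 8), Rational(-7, 4)) = Rational(-7, 8) ≈ -0.87500)
Function('c')(Y, v) = Rational(161, 8) (Function('c')(Y, v) = Add(Rational(-7, 8), Mul(-1, -21)) = Add(Rational(-7, 8), 21) = Rational(161, 8))
Mul(Function('c')(60, -1), 8) = Mul(Rational(161, 8), 8) = 161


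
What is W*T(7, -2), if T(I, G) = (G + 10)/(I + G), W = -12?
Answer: -96/5 ≈ -19.200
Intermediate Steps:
T(I, G) = (10 + G)/(G + I)
W*T(7, -2) = -12*(10 - 2)/(-2 + 7) = -12*8/5 = -96/5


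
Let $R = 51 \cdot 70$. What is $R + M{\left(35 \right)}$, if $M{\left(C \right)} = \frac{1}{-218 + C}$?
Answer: $\frac{653309}{183} \approx 3570.0$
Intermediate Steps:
$R = 3570$
$R + M{\left(35 \right)} = 3570 + \frac{1}{-218 + 35} = 3570 + \frac{1}{-183} = 3570 - \frac{1}{183} = \frac{653309}{183}$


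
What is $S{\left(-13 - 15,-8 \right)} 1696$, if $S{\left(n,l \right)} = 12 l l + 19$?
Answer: $1334752$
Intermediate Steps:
$S{\left(n,l \right)} = 19 + 12 l^{2}$ ($S{\left(n,l \right)} = 12 l^{2} + 19 = 19 + 12 l^{2}$)
$S{\left(-13 - 15,-8 \right)} 1696 = \left(19 + 12 \left(-8\right)^{2}\right) 1696 = \left(19 + 12 \cdot 64\right) 1696 = \left(19 + 768\right) 1696 = 787 \cdot 1696 = 1334752$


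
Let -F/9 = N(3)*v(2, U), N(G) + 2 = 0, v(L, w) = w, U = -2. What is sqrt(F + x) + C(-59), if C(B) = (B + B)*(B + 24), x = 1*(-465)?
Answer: 4130 + I*sqrt(501) ≈ 4130.0 + 22.383*I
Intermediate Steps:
x = -465
N(G) = -2 (N(G) = -2 + 0 = -2)
F = -36 (F = -(-18)*(-2) = -9*4 = -36)
C(B) = 2*B*(24 + B) (C(B) = (2*B)*(24 + B) = 2*B*(24 + B))
sqrt(F + x) + C(-59) = sqrt(-36 - 465) + 2*(-59)*(24 - 59) = sqrt(-501) + 2*(-59)*(-35) = I*sqrt(501) + 4130 = 4130 + I*sqrt(501)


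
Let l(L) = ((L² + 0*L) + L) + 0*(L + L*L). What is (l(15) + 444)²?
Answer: 467856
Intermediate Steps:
l(L) = L + L² (l(L) = ((L² + 0) + L) + 0*(L + L²) = (L² + L) + 0 = (L + L²) + 0 = L + L²)
(l(15) + 444)² = (15*(1 + 15) + 444)² = (15*16 + 444)² = (240 + 444)² = 684² = 467856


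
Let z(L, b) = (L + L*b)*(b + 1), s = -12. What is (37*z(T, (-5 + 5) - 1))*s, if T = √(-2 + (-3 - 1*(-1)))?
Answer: 0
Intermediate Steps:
T = 2*I (T = √(-2 + (-3 + 1)) = √(-2 - 2) = √(-4) = 2*I ≈ 2.0*I)
z(L, b) = (1 + b)*(L + L*b) (z(L, b) = (L + L*b)*(1 + b) = (1 + b)*(L + L*b))
(37*z(T, (-5 + 5) - 1))*s = (37*((2*I)*(1 + ((-5 + 5) - 1)² + 2*((-5 + 5) - 1))))*(-12) = (37*((2*I)*(1 + (0 - 1)² + 2*(0 - 1))))*(-12) = (37*((2*I)*(1 + (-1)² + 2*(-1))))*(-12) = (37*((2*I)*(1 + 1 - 2)))*(-12) = (37*((2*I)*0))*(-12) = (37*0)*(-12) = 0*(-12) = 0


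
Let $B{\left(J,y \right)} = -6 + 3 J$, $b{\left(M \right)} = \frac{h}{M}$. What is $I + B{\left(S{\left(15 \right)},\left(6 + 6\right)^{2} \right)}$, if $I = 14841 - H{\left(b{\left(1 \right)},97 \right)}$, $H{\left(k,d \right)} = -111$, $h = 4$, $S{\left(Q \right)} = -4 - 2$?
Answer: $14928$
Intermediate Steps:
$S{\left(Q \right)} = -6$
$b{\left(M \right)} = \frac{4}{M}$
$I = 14952$ ($I = 14841 - -111 = 14841 + 111 = 14952$)
$I + B{\left(S{\left(15 \right)},\left(6 + 6\right)^{2} \right)} = 14952 + \left(-6 + 3 \left(-6\right)\right) = 14952 - 24 = 14928$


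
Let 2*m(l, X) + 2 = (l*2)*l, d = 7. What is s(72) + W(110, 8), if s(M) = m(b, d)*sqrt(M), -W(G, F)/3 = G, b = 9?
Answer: -330 + 480*sqrt(2) ≈ 348.82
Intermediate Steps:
W(G, F) = -3*G
m(l, X) = -1 + l**2 (m(l, X) = -1 + ((l*2)*l)/2 = -1 + ((2*l)*l)/2 = -1 + (2*l**2)/2 = -1 + l**2)
s(M) = 80*sqrt(M) (s(M) = (-1 + 9**2)*sqrt(M) = (-1 + 81)*sqrt(M) = 80*sqrt(M))
s(72) + W(110, 8) = 80*sqrt(72) - 3*110 = 80*(6*sqrt(2)) - 330 = 480*sqrt(2) - 330 = -330 + 480*sqrt(2)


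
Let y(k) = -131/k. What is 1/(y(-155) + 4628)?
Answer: 155/717471 ≈ 0.00021604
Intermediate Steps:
1/(y(-155) + 4628) = 1/(-131/(-155) + 4628) = 1/(-131*(-1/155) + 4628) = 1/(131/155 + 4628) = 1/(717471/155) = 155/717471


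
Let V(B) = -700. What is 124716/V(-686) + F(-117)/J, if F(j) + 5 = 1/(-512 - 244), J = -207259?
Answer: -697909768463/3917195100 ≈ -178.17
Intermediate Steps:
F(j) = -3781/756 (F(j) = -5 + 1/(-512 - 244) = -5 + 1/(-756) = -5 - 1/756 = -3781/756)
124716/V(-686) + F(-117)/J = 124716/(-700) - 3781/756/(-207259) = 124716*(-1/700) - 3781/756*(-1/207259) = -31179/175 + 3781/156687804 = -697909768463/3917195100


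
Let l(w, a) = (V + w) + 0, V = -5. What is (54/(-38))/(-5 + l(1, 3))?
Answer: 3/19 ≈ 0.15789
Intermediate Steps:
l(w, a) = -5 + w (l(w, a) = (-5 + w) + 0 = -5 + w)
(54/(-38))/(-5 + l(1, 3)) = (54/(-38))/(-5 + (-5 + 1)) = (54*(-1/38))/(-5 - 4) = -27/19/(-9) = -1/9*(-27/19) = 3/19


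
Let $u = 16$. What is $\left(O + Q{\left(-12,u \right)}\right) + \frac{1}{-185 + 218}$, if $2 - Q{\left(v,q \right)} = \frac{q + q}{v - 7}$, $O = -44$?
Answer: $- \frac{25259}{627} \approx -40.285$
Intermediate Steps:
$Q{\left(v,q \right)} = 2 - \frac{2 q}{-7 + v}$ ($Q{\left(v,q \right)} = 2 - \frac{q + q}{v - 7} = 2 - \frac{2 q}{-7 + v}$)
$\left(O + Q{\left(-12,u \right)}\right) + \frac{1}{-185 + 218} = \left(-44 + \frac{2 \left(-7 - 12 - 16\right)}{-7 - 12}\right) + \frac{1}{-185 + 218} = \left(-44 + \frac{2 \left(-7 - 12 - 16\right)}{-19}\right) + \frac{1}{33} = \left(-44 + 2 \left(- \frac{1}{19}\right) \left(-35\right)\right) + \frac{1}{33} = \left(-44 + \frac{70}{19}\right) + \frac{1}{33} = - \frac{766}{19} + \frac{1}{33} = - \frac{25259}{627}$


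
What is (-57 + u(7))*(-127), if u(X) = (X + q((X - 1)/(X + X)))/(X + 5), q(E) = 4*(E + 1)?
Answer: 596773/84 ≈ 7104.4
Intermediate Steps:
q(E) = 4 + 4*E (q(E) = 4*(1 + E) = 4 + 4*E)
u(X) = (4 + X + 2*(-1 + X)/X)/(5 + X) (u(X) = (X + (4 + 4*((X - 1)/(X + X))))/(X + 5) = (X + (4 + 4*((-1 + X)/((2*X)))))/(5 + X) = (X + (4 + 4*((-1 + X)*(1/(2*X)))))/(5 + X) = (X + (4 + 4*((-1 + X)/(2*X))))/(5 + X) = (X + (4 + 2*(-1 + X)/X))/(5 + X) = (4 + X + 2*(-1 + X)/X)/(5 + X))
(-57 + u(7))*(-127) = (-57 + (-2 + 7² + 6*7)/(7*(5 + 7)))*(-127) = (-57 + (⅐)*(-2 + 49 + 42)/12)*(-127) = (-57 + (⅐)*(1/12)*89)*(-127) = (-57 + 89/84)*(-127) = -4699/84*(-127) = 596773/84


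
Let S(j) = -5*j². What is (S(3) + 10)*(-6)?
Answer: 210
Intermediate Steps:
(S(3) + 10)*(-6) = (-5*3² + 10)*(-6) = (-5*9 + 10)*(-6) = (-45 + 10)*(-6) = -35*(-6) = 210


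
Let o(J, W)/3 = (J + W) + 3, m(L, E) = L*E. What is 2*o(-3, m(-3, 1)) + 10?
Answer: -8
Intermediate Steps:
m(L, E) = E*L
o(J, W) = 9 + 3*J + 3*W (o(J, W) = 3*((J + W) + 3) = 3*(3 + J + W) = 9 + 3*J + 3*W)
2*o(-3, m(-3, 1)) + 10 = 2*(9 + 3*(-3) + 3*(1*(-3))) + 10 = 2*(9 - 9 + 3*(-3)) + 10 = 2*(9 - 9 - 9) + 10 = 2*(-9) + 10 = -18 + 10 = -8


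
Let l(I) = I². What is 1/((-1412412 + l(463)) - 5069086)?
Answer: -1/6267129 ≈ -1.5956e-7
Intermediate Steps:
1/((-1412412 + l(463)) - 5069086) = 1/((-1412412 + 463²) - 5069086) = 1/((-1412412 + 214369) - 5069086) = 1/(-1198043 - 5069086) = 1/(-6267129) = -1/6267129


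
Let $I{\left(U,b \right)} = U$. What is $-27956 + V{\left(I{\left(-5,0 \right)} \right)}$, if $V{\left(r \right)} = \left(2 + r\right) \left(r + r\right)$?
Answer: $-27926$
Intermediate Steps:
$V{\left(r \right)} = 2 r \left(2 + r\right)$ ($V{\left(r \right)} = \left(2 + r\right) 2 r = 2 r \left(2 + r\right)$)
$-27956 + V{\left(I{\left(-5,0 \right)} \right)} = -27956 + 2 \left(-5\right) \left(2 - 5\right) = -27956 + 2 \left(-5\right) \left(-3\right) = -27956 + 30 = -27926$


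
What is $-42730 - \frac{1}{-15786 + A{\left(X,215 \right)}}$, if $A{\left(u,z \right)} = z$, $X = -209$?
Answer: $- \frac{665348829}{15571} \approx -42730.0$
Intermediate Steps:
$-42730 - \frac{1}{-15786 + A{\left(X,215 \right)}} = -42730 - \frac{1}{-15786 + 215} = -42730 - \frac{1}{-15571} = -42730 - - \frac{1}{15571} = -42730 + \frac{1}{15571} = - \frac{665348829}{15571}$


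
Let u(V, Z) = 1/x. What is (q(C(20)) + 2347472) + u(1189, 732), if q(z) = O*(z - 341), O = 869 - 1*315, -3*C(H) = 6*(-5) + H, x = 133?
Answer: 862001465/399 ≈ 2.1604e+6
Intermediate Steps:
C(H) = 10 - H/3 (C(H) = -(6*(-5) + H)/3 = -(-30 + H)/3 = 10 - H/3)
O = 554 (O = 869 - 315 = 554)
u(V, Z) = 1/133
q(z) = -188914 + 554*z (q(z) = 554*(z - 341) = 554*(-341 + z) = -188914 + 554*z)
(q(C(20)) + 2347472) + u(1189, 732) = ((-188914 + 554*(10 - 1/3*20)) + 2347472) + 1/133 = ((-188914 + 554*(10 - 20/3)) + 2347472) + 1/133 = ((-188914 + 554*(10/3)) + 2347472) + 1/133 = ((-188914 + 5540/3) + 2347472) + 1/133 = (-561202/3 + 2347472) + 1/133 = 6481214/3 + 1/133 = 862001465/399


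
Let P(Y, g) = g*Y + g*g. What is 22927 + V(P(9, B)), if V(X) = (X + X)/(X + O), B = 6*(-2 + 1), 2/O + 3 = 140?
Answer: 14124265/616 ≈ 22929.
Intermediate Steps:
O = 2/137 (O = 2/(-3 + 140) = 2/137 ≈ 0.014599)
B = -6 (B = 6*(-1) = -6)
P(Y, g) = g² + Y*g (P(Y, g) = Y*g + g² = g² + Y*g)
V(X) = 2*X/(2/137 + X) (V(X) = (X + X)/(X + 2/137) = (2*X)/(2/137 + X) = 2*X/(2/137 + X))
22927 + V(P(9, B)) = 22927 + 274*(-6*(9 - 6))/(2 + 137*(-6*(9 - 6))) = 22927 + 274*(-6*3)/(2 + 137*(-6*3)) = 22927 + 274*(-18)/(2 + 137*(-18)) = 22927 + 274*(-18)/(2 - 2466) = 22927 + 274*(-18)/(-2464) = 22927 + 274*(-18)*(-1/2464) = 22927 + 1233/616 = 14124265/616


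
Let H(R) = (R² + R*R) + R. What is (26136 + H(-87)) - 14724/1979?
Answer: 81494349/1979 ≈ 41180.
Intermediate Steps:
H(R) = R + 2*R² (H(R) = (R² + R²) + R = 2*R² + R = R + 2*R²)
(26136 + H(-87)) - 14724/1979 = (26136 - 87*(1 + 2*(-87))) - 14724/1979 = (26136 - 87*(1 - 174)) - 14724*1/1979 = (26136 - 87*(-173)) - 14724/1979 = (26136 + 15051) - 14724/1979 = 41187 - 14724/1979 = 81494349/1979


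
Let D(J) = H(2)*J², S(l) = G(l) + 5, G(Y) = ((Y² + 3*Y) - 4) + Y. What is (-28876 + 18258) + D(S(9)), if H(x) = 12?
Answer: 156470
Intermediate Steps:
G(Y) = -4 + Y² + 4*Y (G(Y) = (-4 + Y² + 3*Y) + Y = -4 + Y² + 4*Y)
S(l) = 1 + l² + 4*l (S(l) = (-4 + l² + 4*l) + 5 = 1 + l² + 4*l)
D(J) = 12*J²
(-28876 + 18258) + D(S(9)) = (-28876 + 18258) + 12*(1 + 9² + 4*9)² = -10618 + 12*(1 + 81 + 36)² = -10618 + 12*118² = -10618 + 12*13924 = -10618 + 167088 = 156470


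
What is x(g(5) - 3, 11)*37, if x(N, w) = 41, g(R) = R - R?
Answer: 1517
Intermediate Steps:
g(R) = 0
x(g(5) - 3, 11)*37 = 41*37 = 1517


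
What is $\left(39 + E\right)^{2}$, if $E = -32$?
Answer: $49$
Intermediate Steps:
$\left(39 + E\right)^{2} = \left(39 - 32\right)^{2} = 7^{2} = 49$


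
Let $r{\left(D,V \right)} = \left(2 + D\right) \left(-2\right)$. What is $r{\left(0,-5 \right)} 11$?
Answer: $-44$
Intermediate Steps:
$r{\left(D,V \right)} = -4 - 2 D$
$r{\left(0,-5 \right)} 11 = \left(-4 - 0\right) 11 = \left(-4 + 0\right) 11 = \left(-4\right) 11 = -44$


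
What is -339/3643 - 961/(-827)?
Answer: 3220570/3012761 ≈ 1.0690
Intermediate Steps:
-339/3643 - 961/(-827) = -339*1/3643 - 961*(-1/827) = -339/3643 + 961/827 = 3220570/3012761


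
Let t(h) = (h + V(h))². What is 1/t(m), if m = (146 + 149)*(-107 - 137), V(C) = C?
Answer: 1/20724481600 ≈ 4.8252e-11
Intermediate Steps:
m = -71980 (m = 295*(-244) = -71980)
t(h) = 4*h² (t(h) = (h + h)² = (2*h)² = 4*h²)
1/t(m) = 1/(4*(-71980)²) = 1/(4*5181120400) = 1/20724481600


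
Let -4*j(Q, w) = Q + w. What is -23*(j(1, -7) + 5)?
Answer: -299/2 ≈ -149.50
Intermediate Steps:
j(Q, w) = -Q/4 - w/4 (j(Q, w) = -(Q + w)/4 = -Q/4 - w/4)
-23*(j(1, -7) + 5) = -23*((-1/4*1 - 1/4*(-7)) + 5) = -23*((-1/4 + 7/4) + 5) = -23*(3/2 + 5) = -23*13/2 = -299/2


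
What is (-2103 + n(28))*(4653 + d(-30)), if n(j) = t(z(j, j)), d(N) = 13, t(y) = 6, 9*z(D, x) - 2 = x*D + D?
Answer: -9784602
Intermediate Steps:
z(D, x) = 2/9 + D/9 + D*x/9 (z(D, x) = 2/9 + (x*D + D)/9 = 2/9 + (D*x + D)/9 = 2/9 + (D + D*x)/9 = 2/9 + (D/9 + D*x/9) = 2/9 + D/9 + D*x/9)
n(j) = 6
(-2103 + n(28))*(4653 + d(-30)) = (-2103 + 6)*(4653 + 13) = -2097*4666 = -9784602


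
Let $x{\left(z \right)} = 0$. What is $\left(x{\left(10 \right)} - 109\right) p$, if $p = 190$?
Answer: $-20710$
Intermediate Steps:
$\left(x{\left(10 \right)} - 109\right) p = \left(0 - 109\right) 190 = \left(-109\right) 190 = -20710$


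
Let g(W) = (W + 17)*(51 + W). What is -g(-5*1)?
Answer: -552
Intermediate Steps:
g(W) = (17 + W)*(51 + W)
-g(-5*1) = -(867 + (-5*1)² + 68*(-5*1)) = -(867 + (-5)² + 68*(-5)) = -(867 + 25 - 340) = -1*552 = -552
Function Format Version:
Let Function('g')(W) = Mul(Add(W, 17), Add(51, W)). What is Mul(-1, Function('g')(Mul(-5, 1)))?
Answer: -552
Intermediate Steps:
Function('g')(W) = Mul(Add(17, W), Add(51, W))
Mul(-1, Function('g')(Mul(-5, 1))) = Mul(-1, Add(867, Pow(Mul(-5, 1), 2), Mul(68, Mul(-5, 1)))) = Mul(-1, Add(867, Pow(-5, 2), Mul(68, -5))) = Mul(-1, Add(867, 25, -340)) = Mul(-1, 552) = -552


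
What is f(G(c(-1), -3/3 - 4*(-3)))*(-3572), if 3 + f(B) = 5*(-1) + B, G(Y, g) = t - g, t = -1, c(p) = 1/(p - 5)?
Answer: 71440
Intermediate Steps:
c(p) = 1/(-5 + p)
G(Y, g) = -1 - g
f(B) = -8 + B (f(B) = -3 + (5*(-1) + B) = -3 + (-5 + B) = -8 + B)
f(G(c(-1), -3/3 - 4*(-3)))*(-3572) = (-8 + (-1 - (-3/3 - 4*(-3))))*(-3572) = (-8 + (-1 - (-3*⅓ + 12)))*(-3572) = (-8 + (-1 - (-1 + 12)))*(-3572) = (-8 + (-1 - 1*11))*(-3572) = (-8 + (-1 - 11))*(-3572) = (-8 - 12)*(-3572) = -20*(-3572) = 71440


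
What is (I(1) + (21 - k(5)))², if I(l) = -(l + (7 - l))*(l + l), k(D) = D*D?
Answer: 324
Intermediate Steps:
k(D) = D²
I(l) = -14*l (I(l) = -7*2*l = -14*l)
(I(1) + (21 - k(5)))² = (-14*1 + (21 - 1*5²))² = (-14 + (21 - 1*25))² = (-14 + (21 - 25))² = (-14 - 4)² = (-18)² = 324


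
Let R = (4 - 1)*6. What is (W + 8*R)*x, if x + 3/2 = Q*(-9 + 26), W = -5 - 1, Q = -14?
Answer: -33051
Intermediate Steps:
W = -6
R = 18 (R = 3*6 = 18)
x = -479/2 (x = -3/2 - 14*(-9 + 26) = -3/2 - 14*17 = -3/2 - 238 = -479/2 ≈ -239.50)
(W + 8*R)*x = (-6 + 8*18)*(-479/2) = (-6 + 144)*(-479/2) = 138*(-479/2) = -33051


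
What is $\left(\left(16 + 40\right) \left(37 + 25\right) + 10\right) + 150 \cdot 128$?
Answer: $22682$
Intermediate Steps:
$\left(\left(16 + 40\right) \left(37 + 25\right) + 10\right) + 150 \cdot 128 = \left(56 \cdot 62 + 10\right) + 19200 = \left(3472 + 10\right) + 19200 = 3482 + 19200 = 22682$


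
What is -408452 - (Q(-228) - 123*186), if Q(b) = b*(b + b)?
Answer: -489542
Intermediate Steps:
Q(b) = 2*b**2 (Q(b) = b*(2*b) = 2*b**2)
-408452 - (Q(-228) - 123*186) = -408452 - (2*(-228)**2 - 123*186) = -408452 - (2*51984 - 22878) = -408452 - (103968 - 22878) = -408452 - 1*81090 = -408452 - 81090 = -489542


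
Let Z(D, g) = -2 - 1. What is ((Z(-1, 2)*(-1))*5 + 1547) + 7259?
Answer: 8821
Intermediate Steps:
Z(D, g) = -3
((Z(-1, 2)*(-1))*5 + 1547) + 7259 = (-3*(-1)*5 + 1547) + 7259 = (3*5 + 1547) + 7259 = (15 + 1547) + 7259 = 1562 + 7259 = 8821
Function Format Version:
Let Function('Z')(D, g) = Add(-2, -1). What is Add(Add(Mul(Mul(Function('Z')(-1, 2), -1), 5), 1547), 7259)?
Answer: 8821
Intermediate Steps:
Function('Z')(D, g) = -3
Add(Add(Mul(Mul(Function('Z')(-1, 2), -1), 5), 1547), 7259) = Add(Add(Mul(Mul(-3, -1), 5), 1547), 7259) = Add(Add(Mul(3, 5), 1547), 7259) = Add(Add(15, 1547), 7259) = Add(1562, 7259) = 8821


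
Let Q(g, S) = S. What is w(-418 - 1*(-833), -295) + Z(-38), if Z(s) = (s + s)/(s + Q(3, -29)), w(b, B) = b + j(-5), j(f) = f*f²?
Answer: 19506/67 ≈ 291.13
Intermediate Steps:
j(f) = f³
w(b, B) = -125 + b (w(b, B) = b + (-5)³ = b - 125 = -125 + b)
Z(s) = 2*s/(-29 + s) (Z(s) = (s + s)/(s - 29) = (2*s)/(-29 + s) = 2*s/(-29 + s))
w(-418 - 1*(-833), -295) + Z(-38) = (-125 + (-418 - 1*(-833))) + 2*(-38)/(-29 - 38) = (-125 + (-418 + 833)) + 2*(-38)/(-67) = (-125 + 415) + 2*(-38)*(-1/67) = 290 + 76/67 = 19506/67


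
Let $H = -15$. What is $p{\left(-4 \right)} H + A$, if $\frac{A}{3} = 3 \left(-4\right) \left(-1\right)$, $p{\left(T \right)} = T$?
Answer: $96$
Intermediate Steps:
$A = 36$ ($A = 3 \cdot 3 \left(-4\right) \left(-1\right) = 3 \left(\left(-12\right) \left(-1\right)\right) = 3 \cdot 12 = 36$)
$p{\left(-4 \right)} H + A = \left(-4\right) \left(-15\right) + 36 = 60 + 36 = 96$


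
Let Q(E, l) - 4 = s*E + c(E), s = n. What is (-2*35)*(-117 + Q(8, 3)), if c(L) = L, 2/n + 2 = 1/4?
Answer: 7990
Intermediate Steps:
n = -8/7 (n = 2/(-2 + 1/4) = 2/(-2 + ¼) = 2/(-7/4) = 2*(-4/7) = -8/7 ≈ -1.1429)
s = -8/7 ≈ -1.1429
Q(E, l) = 4 - E/7 (Q(E, l) = 4 + (-8*E/7 + E) = 4 - E/7)
(-2*35)*(-117 + Q(8, 3)) = (-2*35)*(-117 + (4 - ⅐*8)) = -70*(-117 + (4 - 8/7)) = -70*(-117 + 20/7) = -70*(-799/7) = 7990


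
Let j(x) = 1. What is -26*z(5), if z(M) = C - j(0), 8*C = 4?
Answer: 13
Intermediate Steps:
C = ½ (C = (⅛)*4 = ½ ≈ 0.50000)
z(M) = -½ (z(M) = ½ - 1*1 = ½ - 1 = -½)
-26*z(5) = -26*(-½) = 13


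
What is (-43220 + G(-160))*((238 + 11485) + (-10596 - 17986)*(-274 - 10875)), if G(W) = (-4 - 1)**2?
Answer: -13765056088995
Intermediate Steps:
G(W) = 25 (G(W) = (-5)**2 = 25)
(-43220 + G(-160))*((238 + 11485) + (-10596 - 17986)*(-274 - 10875)) = (-43220 + 25)*((238 + 11485) + (-10596 - 17986)*(-274 - 10875)) = -43195*(11723 - 28582*(-11149)) = -43195*(11723 + 318660718) = -43195*318672441 = -13765056088995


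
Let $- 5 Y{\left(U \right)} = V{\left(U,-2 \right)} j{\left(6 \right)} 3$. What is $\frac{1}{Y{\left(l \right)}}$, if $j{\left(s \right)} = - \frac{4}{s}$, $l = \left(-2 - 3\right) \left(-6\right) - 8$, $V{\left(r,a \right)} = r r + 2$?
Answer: $\frac{5}{972} \approx 0.005144$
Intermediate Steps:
$V{\left(r,a \right)} = 2 + r^{2}$ ($V{\left(r,a \right)} = r^{2} + 2 = 2 + r^{2}$)
$l = 22$ ($l = \left(-5\right) \left(-6\right) - 8 = 30 - 8 = 22$)
$Y{\left(U \right)} = \frac{4}{5} + \frac{2 U^{2}}{5}$ ($Y{\left(U \right)} = - \frac{\left(2 + U^{2}\right) \left(- \frac{4}{6}\right) 3}{5} = - \frac{\left(2 + U^{2}\right) \left(\left(-4\right) \frac{1}{6}\right) 3}{5} = - \frac{\left(2 + U^{2}\right) \left(- \frac{2}{3}\right) 3}{5} = - \frac{\left(- \frac{4}{3} - \frac{2 U^{2}}{3}\right) 3}{5} = - \frac{-4 - 2 U^{2}}{5} = \frac{4}{5} + \frac{2 U^{2}}{5}$)
$\frac{1}{Y{\left(l \right)}} = \frac{1}{\frac{4}{5} + \frac{2 \cdot 22^{2}}{5}} = \frac{1}{\frac{4}{5} + \frac{2}{5} \cdot 484} = \frac{1}{\frac{4}{5} + \frac{968}{5}} = \frac{1}{\frac{972}{5}} = \frac{5}{972}$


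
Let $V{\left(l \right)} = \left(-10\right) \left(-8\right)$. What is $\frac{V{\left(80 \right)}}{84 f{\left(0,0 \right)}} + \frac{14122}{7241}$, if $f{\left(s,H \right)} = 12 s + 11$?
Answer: $\frac{3407002}{1672671} \approx 2.0369$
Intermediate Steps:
$f{\left(s,H \right)} = 11 + 12 s$
$V{\left(l \right)} = 80$
$\frac{V{\left(80 \right)}}{84 f{\left(0,0 \right)}} + \frac{14122}{7241} = \frac{80}{84 \left(11 + 12 \cdot 0\right)} + \frac{14122}{7241} = \frac{80}{84 \left(11 + 0\right)} + 14122 \cdot \frac{1}{7241} = \frac{80}{84 \cdot 11} + \frac{14122}{7241} = \frac{80}{924} + \frac{14122}{7241} = 80 \cdot \frac{1}{924} + \frac{14122}{7241} = \frac{20}{231} + \frac{14122}{7241} = \frac{3407002}{1672671}$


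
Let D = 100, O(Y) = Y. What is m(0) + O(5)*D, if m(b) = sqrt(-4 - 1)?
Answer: 500 + I*sqrt(5) ≈ 500.0 + 2.2361*I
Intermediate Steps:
m(b) = I*sqrt(5) (m(b) = sqrt(-5) = I*sqrt(5))
m(0) + O(5)*D = I*sqrt(5) + 5*100 = I*sqrt(5) + 500 = 500 + I*sqrt(5)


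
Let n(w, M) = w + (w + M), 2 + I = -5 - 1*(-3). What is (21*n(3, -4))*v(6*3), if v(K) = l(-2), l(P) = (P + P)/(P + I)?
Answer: 28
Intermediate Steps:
I = -4 (I = -2 + (-5 - 1*(-3)) = -2 + (-5 + 3) = -2 - 2 = -4)
l(P) = 2*P/(-4 + P) (l(P) = (P + P)/(P - 4) = (2*P)/(-4 + P) = 2*P/(-4 + P))
v(K) = ⅔ (v(K) = 2*(-2)/(-4 - 2) = 2*(-2)/(-6) = 2*(-2)*(-⅙) = ⅔)
n(w, M) = M + 2*w (n(w, M) = w + (M + w) = M + 2*w)
(21*n(3, -4))*v(6*3) = (21*(-4 + 2*3))*(⅔) = (21*(-4 + 6))*(⅔) = (21*2)*(⅔) = 42*(⅔) = 28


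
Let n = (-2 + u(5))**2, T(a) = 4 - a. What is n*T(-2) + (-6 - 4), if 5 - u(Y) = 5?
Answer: 14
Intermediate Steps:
u(Y) = 0 (u(Y) = 5 - 1*5 = 5 - 5 = 0)
n = 4 (n = (-2 + 0)**2 = (-2)**2 = 4)
n*T(-2) + (-6 - 4) = 4*(4 - 1*(-2)) + (-6 - 4) = 4*(4 + 2) - 10 = 4*6 - 10 = 24 - 10 = 14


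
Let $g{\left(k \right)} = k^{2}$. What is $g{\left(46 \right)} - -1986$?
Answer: $4102$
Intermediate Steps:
$g{\left(46 \right)} - -1986 = 46^{2} - -1986 = 2116 + 1986 = 4102$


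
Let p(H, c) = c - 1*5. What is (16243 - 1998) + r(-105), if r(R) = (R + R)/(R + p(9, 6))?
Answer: 740845/52 ≈ 14247.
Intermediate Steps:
p(H, c) = -5 + c (p(H, c) = c - 5 = -5 + c)
r(R) = 2*R/(1 + R) (r(R) = (R + R)/(R + (-5 + 6)) = (2*R)/(R + 1) = (2*R)/(1 + R) = 2*R/(1 + R))
(16243 - 1998) + r(-105) = (16243 - 1998) + 2*(-105)/(1 - 105) = 14245 + 2*(-105)/(-104) = 14245 + 2*(-105)*(-1/104) = 14245 + 105/52 = 740845/52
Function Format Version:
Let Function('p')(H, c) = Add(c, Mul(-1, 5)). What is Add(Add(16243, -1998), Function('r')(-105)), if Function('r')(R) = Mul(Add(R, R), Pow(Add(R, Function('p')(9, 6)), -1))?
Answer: Rational(740845, 52) ≈ 14247.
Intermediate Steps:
Function('p')(H, c) = Add(-5, c) (Function('p')(H, c) = Add(c, -5) = Add(-5, c))
Function('r')(R) = Mul(2, R, Pow(Add(1, R), -1)) (Function('r')(R) = Mul(Add(R, R), Pow(Add(R, Add(-5, 6)), -1)) = Mul(Mul(2, R), Pow(Add(R, 1), -1)) = Mul(Mul(2, R), Pow(Add(1, R), -1)) = Mul(2, R, Pow(Add(1, R), -1)))
Add(Add(16243, -1998), Function('r')(-105)) = Add(Add(16243, -1998), Mul(2, -105, Pow(Add(1, -105), -1))) = Add(14245, Mul(2, -105, Pow(-104, -1))) = Add(14245, Mul(2, -105, Rational(-1, 104))) = Add(14245, Rational(105, 52)) = Rational(740845, 52)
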